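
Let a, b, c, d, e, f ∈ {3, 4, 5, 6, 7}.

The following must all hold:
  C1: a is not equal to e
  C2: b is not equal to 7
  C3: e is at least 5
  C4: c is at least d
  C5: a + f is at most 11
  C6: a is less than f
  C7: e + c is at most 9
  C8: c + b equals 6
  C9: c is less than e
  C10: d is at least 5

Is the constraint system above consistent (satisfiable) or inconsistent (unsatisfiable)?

Unsatisfiable

From constraint 3: e ≥ 5. From constraints 4 and 10: c ≥ d ≥ 5. Hence e + c ≥ 10. But constraint 7 requires e + c ≤ 9, and 9 < 10. Contradiction.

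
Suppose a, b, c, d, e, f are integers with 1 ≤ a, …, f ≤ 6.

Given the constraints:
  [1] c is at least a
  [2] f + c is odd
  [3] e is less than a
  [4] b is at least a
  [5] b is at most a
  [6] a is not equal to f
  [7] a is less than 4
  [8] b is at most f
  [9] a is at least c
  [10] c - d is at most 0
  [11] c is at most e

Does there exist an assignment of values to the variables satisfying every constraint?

Unsatisfiable

Constraints 1, 3, and 11 give e < a, a ≤ c, c ≤ e. Chaining: e < a ≤ c ≤ e, which forces e < e — impossible.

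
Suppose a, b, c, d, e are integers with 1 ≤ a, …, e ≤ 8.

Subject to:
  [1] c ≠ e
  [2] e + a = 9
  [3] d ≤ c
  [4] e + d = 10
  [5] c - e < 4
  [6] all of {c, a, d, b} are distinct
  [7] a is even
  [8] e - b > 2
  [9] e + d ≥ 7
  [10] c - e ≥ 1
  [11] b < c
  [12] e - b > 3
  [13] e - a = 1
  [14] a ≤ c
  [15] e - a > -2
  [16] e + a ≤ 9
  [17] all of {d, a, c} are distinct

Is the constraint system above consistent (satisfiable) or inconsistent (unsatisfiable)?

Satisfiable

Setting (a, b, c, d, e) = (4, 1, 7, 5, 5) satisfies everything: constraint 2: e + a = 9; constraint 4: e + d = 10, and the others follow.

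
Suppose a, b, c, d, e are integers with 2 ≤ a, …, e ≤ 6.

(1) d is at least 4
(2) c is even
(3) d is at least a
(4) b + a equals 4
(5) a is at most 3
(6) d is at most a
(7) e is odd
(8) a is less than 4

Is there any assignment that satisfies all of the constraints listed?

Unsatisfiable

From constraints 1 and 6: a ≥ d and d ≥ 4, so a ≥ 4. From constraint 5: a ≤ 3. But 3 < 4, so no value of a works.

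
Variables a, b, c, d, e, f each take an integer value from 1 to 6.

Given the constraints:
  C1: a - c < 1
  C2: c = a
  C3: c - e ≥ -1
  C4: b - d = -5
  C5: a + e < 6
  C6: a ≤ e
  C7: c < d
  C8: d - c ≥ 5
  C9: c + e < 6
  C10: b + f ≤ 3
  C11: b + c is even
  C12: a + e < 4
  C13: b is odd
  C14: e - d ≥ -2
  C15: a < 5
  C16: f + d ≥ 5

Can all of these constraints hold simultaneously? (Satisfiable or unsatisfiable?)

Constraints 3, 8, and 14 give c − e ≥ -1, e − d ≥ -2, d − c ≥ 5.
Adding all 3 inequalities: the left sides telescope to 0, and the right sides sum to (-1) + (-2) + 5 = 2. So 0 ≥ 2, which is false.

Unsatisfiable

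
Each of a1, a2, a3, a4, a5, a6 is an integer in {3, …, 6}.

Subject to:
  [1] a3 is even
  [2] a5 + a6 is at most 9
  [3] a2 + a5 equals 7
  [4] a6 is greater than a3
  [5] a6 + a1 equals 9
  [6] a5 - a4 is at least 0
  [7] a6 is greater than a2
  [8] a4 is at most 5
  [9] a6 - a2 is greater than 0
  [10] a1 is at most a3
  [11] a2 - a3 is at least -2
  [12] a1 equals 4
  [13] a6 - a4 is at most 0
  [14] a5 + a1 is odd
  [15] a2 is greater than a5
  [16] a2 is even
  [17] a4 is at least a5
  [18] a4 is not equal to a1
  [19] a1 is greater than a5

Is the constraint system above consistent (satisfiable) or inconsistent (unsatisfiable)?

Unsatisfiable

Constraints 4, 6, 10, 13, and 19 give a4 ≤ a5, a5 < a1, a1 ≤ a3, a3 < a6, a6 ≤ a4. Chaining: a4 ≤ a5 < a1 ≤ a3 < a6 ≤ a4, which forces a4 < a4 — impossible.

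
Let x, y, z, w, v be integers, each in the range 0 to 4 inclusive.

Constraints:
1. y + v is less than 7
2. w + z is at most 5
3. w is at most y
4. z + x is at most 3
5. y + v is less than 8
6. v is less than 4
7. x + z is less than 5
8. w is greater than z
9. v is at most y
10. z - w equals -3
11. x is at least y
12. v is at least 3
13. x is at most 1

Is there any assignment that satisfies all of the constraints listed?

Unsatisfiable

From constraints 9 and 12: y ≥ v and v ≥ 3, so y ≥ 3. From constraints 11 and 13: y ≤ x and x ≤ 1, so y ≤ 1. But 1 < 3, so no value of y works.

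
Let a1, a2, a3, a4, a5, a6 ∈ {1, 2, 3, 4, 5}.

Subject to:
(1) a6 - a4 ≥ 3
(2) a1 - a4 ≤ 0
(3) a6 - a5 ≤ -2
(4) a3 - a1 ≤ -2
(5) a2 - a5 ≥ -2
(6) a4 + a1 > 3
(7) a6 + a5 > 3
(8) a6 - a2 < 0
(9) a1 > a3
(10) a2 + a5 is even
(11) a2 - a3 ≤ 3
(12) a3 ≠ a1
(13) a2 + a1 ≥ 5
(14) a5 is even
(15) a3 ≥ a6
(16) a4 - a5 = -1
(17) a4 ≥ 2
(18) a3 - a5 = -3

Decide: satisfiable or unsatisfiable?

Unsatisfiable

Constraints 1, 2, 3, 4, 5, and 11 give a1 − a3 ≥ 2, a3 − a2 ≥ -3, a2 − a5 ≥ -2, a5 − a6 ≥ 2, a6 − a4 ≥ 3, a4 − a1 ≥ 0.
Adding all 6 inequalities: the left sides telescope to 0, and the right sides sum to 2 + (-3) + (-2) + 2 + 3 + 0 = 2. So 0 ≥ 2, which is false.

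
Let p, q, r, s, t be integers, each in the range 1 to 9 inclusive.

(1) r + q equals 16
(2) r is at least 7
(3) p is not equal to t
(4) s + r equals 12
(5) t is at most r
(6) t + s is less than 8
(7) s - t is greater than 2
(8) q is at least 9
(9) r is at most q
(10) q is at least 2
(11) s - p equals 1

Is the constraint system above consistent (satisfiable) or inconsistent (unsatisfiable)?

One satisfying assignment is p = 4, q = 9, r = 7, s = 5, t = 2.
For the less obvious constraints — constraint 1: r + q = 16; constraint 4: s + r = 12; constraint 6: t + s = 7 — and the others hold by inspection.

Satisfiable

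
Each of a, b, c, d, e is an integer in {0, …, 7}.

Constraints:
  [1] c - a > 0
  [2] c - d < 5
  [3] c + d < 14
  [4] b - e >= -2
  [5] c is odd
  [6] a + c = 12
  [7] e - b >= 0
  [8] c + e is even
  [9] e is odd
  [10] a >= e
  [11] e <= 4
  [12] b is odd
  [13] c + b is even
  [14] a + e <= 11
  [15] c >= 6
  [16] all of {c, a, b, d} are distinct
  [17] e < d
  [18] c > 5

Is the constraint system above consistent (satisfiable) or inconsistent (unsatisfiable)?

Satisfiable

Take a = 5, b = 3, c = 7, d = 4, e = 3. Then constraint 1: c - a = 2; constraint 2: c - d = 3, and every other listed constraint is also met.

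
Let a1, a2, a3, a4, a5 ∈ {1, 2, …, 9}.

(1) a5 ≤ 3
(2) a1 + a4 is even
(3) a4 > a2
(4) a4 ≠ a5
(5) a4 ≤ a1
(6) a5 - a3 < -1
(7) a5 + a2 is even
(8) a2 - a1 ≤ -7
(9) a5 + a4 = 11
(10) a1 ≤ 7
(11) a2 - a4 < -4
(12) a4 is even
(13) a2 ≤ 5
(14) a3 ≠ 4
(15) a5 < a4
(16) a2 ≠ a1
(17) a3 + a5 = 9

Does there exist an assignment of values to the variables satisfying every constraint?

From constraint 1: a5 ≤ 3. From constraints 5 and 10: a4 ≤ a1 ≤ 7. Hence a5 + a4 ≤ 10. But constraint 9 requires a5 + a4 = 11, and 11 > 10. Contradiction.

Unsatisfiable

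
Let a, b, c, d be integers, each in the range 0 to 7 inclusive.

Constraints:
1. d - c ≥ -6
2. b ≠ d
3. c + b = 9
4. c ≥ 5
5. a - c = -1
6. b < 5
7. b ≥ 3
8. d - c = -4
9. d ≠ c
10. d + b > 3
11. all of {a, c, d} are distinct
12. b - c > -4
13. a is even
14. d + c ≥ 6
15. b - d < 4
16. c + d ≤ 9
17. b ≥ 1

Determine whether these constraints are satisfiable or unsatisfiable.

Satisfiable

Try a = 4, b = 4, c = 5, d = 1.
Check constraint 1: d - c = -4; constraint 3: c + b = 9. The remaining constraints are straightforward to verify.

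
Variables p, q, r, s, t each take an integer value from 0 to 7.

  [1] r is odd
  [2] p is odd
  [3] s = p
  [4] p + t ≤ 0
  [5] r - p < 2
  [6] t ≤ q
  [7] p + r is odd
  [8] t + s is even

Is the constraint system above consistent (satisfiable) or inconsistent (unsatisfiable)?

Unsatisfiable

Constraint 2 makes p odd and constraint 1 makes r odd, so p + r must be even. Constraint 7 says p + r is odd — contradiction.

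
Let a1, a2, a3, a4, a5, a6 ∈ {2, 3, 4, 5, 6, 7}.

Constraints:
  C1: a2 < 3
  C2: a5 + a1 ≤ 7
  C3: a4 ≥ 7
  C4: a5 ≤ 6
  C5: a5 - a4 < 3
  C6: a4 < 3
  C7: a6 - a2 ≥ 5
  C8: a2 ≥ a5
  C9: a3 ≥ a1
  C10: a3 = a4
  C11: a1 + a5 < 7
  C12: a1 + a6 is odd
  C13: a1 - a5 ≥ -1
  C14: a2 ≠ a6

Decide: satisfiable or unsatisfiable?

Unsatisfiable

From constraint 3: a4 ≥ 7. From constraint 6: a4 ≤ 2. But 2 < 7, so no value of a4 works.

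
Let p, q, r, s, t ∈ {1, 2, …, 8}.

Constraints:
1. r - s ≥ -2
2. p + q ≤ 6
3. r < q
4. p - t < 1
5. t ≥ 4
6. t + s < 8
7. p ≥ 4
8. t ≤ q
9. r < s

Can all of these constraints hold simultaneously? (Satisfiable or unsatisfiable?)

Unsatisfiable

From constraint 7: p ≥ 4. From constraints 5 and 8: q ≥ t ≥ 4. Hence p + q ≥ 8. But constraint 2 requires p + q ≤ 6, and 6 < 8. Contradiction.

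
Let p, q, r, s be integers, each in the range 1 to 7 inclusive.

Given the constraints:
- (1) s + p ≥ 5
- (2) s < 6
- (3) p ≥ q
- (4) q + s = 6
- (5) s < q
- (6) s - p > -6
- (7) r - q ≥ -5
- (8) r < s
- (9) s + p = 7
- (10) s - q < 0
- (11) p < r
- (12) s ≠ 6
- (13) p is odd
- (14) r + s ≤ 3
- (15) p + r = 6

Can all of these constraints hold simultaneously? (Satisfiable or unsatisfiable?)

Unsatisfiable

Constraints 3, 5, 8, and 11 give p < r, r < s, s < q, q ≤ p. Chaining: p < r < s < q ≤ p, which forces p < p — impossible.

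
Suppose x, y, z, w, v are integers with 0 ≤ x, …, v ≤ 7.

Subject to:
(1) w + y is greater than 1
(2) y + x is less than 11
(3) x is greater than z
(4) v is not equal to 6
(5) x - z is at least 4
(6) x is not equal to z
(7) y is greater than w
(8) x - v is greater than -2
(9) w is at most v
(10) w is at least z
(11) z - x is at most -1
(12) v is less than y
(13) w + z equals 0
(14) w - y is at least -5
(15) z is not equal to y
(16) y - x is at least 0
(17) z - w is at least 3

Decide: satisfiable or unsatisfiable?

Constraints 5, 14, 16, and 17 give x − z ≥ 4, z − w ≥ 3, w − y ≥ -5, y − x ≥ 0.
Adding all 4 inequalities: the left sides telescope to 0, and the right sides sum to 4 + 3 + (-5) + 0 = 2. So 0 ≥ 2, which is false.

Unsatisfiable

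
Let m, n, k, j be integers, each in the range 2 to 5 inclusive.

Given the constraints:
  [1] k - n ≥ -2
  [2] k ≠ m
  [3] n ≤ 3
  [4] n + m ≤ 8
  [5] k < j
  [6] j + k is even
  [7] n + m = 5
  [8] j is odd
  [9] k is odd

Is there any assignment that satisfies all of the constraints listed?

Setting (m, n, k, j) = (2, 3, 3, 5) satisfies everything: constraint 1: k - n = 0; constraint 4: n + m = 5; constraint 7: n + m = 5, and the others follow.

Satisfiable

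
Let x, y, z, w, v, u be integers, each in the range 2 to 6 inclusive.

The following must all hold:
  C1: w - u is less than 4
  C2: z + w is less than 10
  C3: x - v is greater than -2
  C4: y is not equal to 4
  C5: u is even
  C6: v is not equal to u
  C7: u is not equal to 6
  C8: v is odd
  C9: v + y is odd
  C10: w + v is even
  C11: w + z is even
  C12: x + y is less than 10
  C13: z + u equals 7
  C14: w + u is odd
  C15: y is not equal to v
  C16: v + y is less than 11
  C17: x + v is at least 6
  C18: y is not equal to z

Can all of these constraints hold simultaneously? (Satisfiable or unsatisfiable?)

Satisfiable

The assignment x = 3, y = 6, z = 5, w = 3, v = 3, u = 2 works:
  constraint 1 holds since w - u = 1.
  constraint 2 holds since z + w = 8.
  constraint 3 holds since x - v = 0.
The rest check out directly.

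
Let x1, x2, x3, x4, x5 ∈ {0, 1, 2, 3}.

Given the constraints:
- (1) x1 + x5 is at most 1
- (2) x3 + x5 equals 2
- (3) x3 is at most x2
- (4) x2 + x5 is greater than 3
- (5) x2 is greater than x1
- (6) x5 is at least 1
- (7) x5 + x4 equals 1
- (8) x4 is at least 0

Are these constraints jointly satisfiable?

Satisfiable

The assignment x1 = 0, x2 = 3, x3 = 1, x4 = 0, x5 = 1 works:
  constraint 1 holds since x1 + x5 = 1.
  constraint 2 holds since x3 + x5 = 2.
The rest check out directly.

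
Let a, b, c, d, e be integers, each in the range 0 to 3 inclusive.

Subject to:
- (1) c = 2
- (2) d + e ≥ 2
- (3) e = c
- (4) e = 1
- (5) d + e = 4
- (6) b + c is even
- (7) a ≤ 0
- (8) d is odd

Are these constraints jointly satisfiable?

Constraint 4 fixes e = 1 and constraint 1 fixes c = 2, but constraint 3 requires e = c. Since 1 ≠ 2, contradiction.

Unsatisfiable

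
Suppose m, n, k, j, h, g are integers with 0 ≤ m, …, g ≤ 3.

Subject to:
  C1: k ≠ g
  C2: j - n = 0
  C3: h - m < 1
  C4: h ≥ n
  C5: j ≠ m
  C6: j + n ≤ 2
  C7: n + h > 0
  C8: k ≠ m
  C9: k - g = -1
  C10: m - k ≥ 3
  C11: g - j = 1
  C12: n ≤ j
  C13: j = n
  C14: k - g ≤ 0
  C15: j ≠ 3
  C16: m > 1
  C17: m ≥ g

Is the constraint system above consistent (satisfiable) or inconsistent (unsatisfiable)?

Setting (m, n, k, j, h, g) = (3, 0, 0, 0, 1, 1) satisfies everything: constraint 2: j - n = 0; constraint 3: h - m = -2, and the others follow.

Satisfiable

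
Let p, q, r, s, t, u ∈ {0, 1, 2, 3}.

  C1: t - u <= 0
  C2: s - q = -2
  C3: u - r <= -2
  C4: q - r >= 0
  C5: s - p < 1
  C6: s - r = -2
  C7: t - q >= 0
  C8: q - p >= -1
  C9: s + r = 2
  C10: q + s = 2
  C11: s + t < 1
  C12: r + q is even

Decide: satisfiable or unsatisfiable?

Unsatisfiable

Constraints 1, 3, 4, and 7 give q − r ≥ 0, r − u ≥ 2, u − t ≥ 0, t − q ≥ 0.
Adding all 4 inequalities: the left sides telescope to 0, and the right sides sum to 0 + 2 + 0 + 0 = 2. So 0 ≥ 2, which is false.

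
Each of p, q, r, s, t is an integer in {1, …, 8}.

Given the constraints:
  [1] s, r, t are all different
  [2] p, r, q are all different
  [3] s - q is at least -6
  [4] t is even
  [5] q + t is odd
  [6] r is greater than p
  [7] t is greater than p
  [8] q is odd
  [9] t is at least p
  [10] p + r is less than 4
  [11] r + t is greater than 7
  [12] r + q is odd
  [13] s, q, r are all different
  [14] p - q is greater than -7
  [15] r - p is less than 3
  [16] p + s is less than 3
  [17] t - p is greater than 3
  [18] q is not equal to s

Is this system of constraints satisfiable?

Satisfiable

The assignment p = 1, q = 5, r = 2, s = 1, t = 6 works:
  constraint 3 holds since s - q = -4.
  constraint 10 holds since p + r = 3.
The rest check out directly.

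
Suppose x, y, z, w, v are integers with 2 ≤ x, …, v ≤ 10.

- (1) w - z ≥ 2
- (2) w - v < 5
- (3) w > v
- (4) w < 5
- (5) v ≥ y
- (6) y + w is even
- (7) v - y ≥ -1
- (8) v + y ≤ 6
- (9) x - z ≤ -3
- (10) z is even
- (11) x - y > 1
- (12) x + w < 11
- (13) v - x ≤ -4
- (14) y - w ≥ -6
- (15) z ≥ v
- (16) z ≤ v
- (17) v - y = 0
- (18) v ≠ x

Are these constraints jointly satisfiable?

Constraints 1, 7, 9, 13, and 14 give v − y ≥ -1, y − w ≥ -6, w − z ≥ 2, z − x ≥ 3, x − v ≥ 4.
Adding all 5 inequalities: the left sides telescope to 0, and the right sides sum to (-1) + (-6) + 2 + 3 + 4 = 2. So 0 ≥ 2, which is false.

Unsatisfiable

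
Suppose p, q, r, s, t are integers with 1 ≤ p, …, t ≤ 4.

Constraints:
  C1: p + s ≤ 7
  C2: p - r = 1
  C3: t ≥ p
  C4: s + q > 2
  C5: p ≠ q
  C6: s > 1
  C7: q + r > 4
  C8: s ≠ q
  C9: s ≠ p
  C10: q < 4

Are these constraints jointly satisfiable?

Satisfiable

Take p = 4, q = 2, r = 3, s = 3, t = 4. Then constraint 1: p + s = 7; constraint 2: p - r = 1, and every other listed constraint is also met.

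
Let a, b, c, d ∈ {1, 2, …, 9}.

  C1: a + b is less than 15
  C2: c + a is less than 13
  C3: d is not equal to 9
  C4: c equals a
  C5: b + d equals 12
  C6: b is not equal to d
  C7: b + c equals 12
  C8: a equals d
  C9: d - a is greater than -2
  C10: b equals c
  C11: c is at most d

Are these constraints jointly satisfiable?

Unsatisfiable

From constraints 4, 8, and 10, b = c = a = d, so b = d. But constraint 6 says b ≠ d. Contradiction.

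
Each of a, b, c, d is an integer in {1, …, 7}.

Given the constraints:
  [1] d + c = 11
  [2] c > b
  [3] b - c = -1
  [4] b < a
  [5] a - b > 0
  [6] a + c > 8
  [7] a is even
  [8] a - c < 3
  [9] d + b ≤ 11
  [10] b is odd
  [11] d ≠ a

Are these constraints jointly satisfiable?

The assignment a = 6, b = 3, c = 4, d = 7 works:
  constraint 1 holds since d + c = 11.
  constraint 3 holds since b - c = -1.
The rest check out directly.

Satisfiable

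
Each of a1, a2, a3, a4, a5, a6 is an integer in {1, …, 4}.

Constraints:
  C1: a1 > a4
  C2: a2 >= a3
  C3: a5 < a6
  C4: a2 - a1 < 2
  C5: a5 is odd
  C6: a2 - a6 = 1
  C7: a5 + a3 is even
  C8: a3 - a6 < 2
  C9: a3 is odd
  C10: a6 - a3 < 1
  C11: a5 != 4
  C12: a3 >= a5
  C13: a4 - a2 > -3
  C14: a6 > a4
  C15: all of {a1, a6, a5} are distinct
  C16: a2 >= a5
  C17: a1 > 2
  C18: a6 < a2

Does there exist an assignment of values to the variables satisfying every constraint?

Satisfiable

Take a1 = 3, a2 = 3, a3 = 3, a4 = 1, a5 = 1, a6 = 2. Then constraint 4: a2 - a1 = 0; constraint 6: a2 - a6 = 1; constraint 8: a3 - a6 = 1, and every other listed constraint is also met.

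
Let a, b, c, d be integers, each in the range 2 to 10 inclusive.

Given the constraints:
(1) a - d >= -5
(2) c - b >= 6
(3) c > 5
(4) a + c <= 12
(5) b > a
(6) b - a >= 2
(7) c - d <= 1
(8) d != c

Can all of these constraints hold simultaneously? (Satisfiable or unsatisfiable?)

Constraints 1, 2, 6, and 7 give c − b ≥ 6, b − a ≥ 2, a − d ≥ -5, d − c ≥ -1.
Adding all 4 inequalities: the left sides telescope to 0, and the right sides sum to 6 + 2 + (-5) + (-1) = 2. So 0 ≥ 2, which is false.

Unsatisfiable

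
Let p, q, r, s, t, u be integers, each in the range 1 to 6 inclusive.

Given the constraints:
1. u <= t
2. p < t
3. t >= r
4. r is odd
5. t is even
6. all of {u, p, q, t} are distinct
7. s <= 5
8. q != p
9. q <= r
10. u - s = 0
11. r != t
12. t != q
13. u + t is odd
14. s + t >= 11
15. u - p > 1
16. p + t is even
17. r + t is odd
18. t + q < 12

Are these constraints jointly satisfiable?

One satisfying assignment is p = 2, q = 3, r = 5, s = 5, t = 6, u = 5.
For the less obvious constraints — constraint 10: u - s = 0; constraint 14: s + t = 11 — and the others hold by inspection.

Satisfiable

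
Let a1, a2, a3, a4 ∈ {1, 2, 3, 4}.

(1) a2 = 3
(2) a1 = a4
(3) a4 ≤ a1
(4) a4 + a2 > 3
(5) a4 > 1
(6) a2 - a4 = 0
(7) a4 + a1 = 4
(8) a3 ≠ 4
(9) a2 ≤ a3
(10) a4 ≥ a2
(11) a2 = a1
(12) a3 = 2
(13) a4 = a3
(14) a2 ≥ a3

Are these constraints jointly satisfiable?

Unsatisfiable

Constraint 1 fixes a2 = 3 and constraint 12 fixes a3 = 2. Constraints 2, 11, and 13 give a2 = a1 = a4 = a3, so a2 = a3. But 3 ≠ 2 — contradiction.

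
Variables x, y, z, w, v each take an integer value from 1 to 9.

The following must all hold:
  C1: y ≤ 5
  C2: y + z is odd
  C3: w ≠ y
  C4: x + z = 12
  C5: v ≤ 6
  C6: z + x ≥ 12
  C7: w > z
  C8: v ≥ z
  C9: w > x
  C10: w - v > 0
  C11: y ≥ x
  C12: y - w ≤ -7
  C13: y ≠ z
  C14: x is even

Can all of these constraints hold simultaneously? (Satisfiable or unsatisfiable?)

From constraints 5 and 8: z ≤ v ≤ 6. From constraints 1 and 11: x ≤ y ≤ 5. Hence z + x ≤ 11. But constraint 6 requires z + x ≥ 12, and 12 > 11. Contradiction.

Unsatisfiable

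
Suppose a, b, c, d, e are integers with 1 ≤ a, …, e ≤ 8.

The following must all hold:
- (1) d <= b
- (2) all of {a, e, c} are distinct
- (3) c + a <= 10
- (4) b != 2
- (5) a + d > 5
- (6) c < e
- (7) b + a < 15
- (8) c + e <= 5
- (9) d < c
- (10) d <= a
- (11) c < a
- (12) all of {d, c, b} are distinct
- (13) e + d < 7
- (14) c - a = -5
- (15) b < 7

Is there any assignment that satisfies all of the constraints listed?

The assignment a = 7, b = 5, c = 2, d = 1, e = 3 works:
  constraint 3 holds since c + a = 9.
  constraint 5 holds since a + d = 8.
The rest check out directly.

Satisfiable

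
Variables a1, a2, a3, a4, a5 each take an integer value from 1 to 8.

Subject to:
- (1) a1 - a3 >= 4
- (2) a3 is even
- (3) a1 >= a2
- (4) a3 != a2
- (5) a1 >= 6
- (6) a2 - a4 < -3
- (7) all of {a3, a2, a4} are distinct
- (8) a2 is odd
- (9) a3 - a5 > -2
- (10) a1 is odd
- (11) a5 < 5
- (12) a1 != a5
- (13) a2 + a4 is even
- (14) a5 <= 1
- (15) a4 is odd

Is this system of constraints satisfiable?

Satisfiable

One satisfying assignment is a1 = 7, a2 = 1, a3 = 2, a4 = 7, a5 = 1.
For the less obvious constraints — constraint 1: a1 - a3 = 5; constraint 6: a2 - a4 = -6; constraint 9: a3 - a5 = 1 — and the others hold by inspection.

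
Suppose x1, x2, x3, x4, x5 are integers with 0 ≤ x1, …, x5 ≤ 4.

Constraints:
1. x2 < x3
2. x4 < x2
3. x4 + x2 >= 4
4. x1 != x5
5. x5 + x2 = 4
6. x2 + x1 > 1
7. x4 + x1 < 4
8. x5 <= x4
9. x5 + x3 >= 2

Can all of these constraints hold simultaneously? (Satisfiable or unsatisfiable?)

One satisfying assignment is x1 = 0, x2 = 3, x3 = 4, x4 = 1, x5 = 1.
For the less obvious constraints — constraint 3: x4 + x2 = 4; constraint 5: x5 + x2 = 4 — and the others hold by inspection.

Satisfiable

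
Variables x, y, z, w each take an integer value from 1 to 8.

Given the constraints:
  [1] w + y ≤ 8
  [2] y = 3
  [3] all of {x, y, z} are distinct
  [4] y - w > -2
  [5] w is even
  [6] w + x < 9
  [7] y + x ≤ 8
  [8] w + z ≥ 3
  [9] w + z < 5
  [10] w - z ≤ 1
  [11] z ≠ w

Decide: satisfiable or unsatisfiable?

Satisfiable

Setting (x, y, z, w) = (5, 3, 1, 2) satisfies everything: constraint 1: w + y = 5; constraint 4: y - w = 1, and the others follow.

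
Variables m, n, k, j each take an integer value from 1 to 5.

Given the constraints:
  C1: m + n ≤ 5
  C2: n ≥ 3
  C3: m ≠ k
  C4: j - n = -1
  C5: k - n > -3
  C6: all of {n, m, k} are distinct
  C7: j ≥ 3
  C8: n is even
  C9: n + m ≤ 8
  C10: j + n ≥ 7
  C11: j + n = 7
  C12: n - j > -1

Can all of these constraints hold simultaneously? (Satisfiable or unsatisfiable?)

Satisfiable

The assignment m = 1, n = 4, k = 3, j = 3 works:
  constraint 1 holds since m + n = 5.
  constraint 4 holds since j - n = -1.
The rest check out directly.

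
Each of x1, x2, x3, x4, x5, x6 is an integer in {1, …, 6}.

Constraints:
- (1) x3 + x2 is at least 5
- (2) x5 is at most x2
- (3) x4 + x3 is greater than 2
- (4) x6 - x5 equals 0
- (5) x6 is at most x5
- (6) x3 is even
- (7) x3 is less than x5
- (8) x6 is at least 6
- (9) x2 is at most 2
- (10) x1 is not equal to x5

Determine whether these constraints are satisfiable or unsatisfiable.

From constraints 5 and 8: x5 ≥ x6 and x6 ≥ 6, so x5 ≥ 6. From constraints 2 and 9: x5 ≤ x2 and x2 ≤ 2, so x5 ≤ 2. But 2 < 6, so no value of x5 works.

Unsatisfiable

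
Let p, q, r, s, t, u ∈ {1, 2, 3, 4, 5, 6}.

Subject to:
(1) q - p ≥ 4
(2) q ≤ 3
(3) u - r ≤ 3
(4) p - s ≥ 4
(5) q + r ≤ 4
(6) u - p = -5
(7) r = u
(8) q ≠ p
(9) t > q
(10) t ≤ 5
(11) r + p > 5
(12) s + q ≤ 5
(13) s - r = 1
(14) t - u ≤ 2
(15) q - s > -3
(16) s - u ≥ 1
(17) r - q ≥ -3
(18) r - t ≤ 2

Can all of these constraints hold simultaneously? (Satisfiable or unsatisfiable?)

Unsatisfiable

Constraints 1, 4, 14, 16, 17, and 18 give t − r ≥ -2, r − q ≥ -3, q − p ≥ 4, p − s ≥ 4, s − u ≥ 1, u − t ≥ -2.
Adding all 6 inequalities: the left sides telescope to 0, and the right sides sum to (-2) + (-3) + 4 + 4 + 1 + (-2) = 2. So 0 ≥ 2, which is false.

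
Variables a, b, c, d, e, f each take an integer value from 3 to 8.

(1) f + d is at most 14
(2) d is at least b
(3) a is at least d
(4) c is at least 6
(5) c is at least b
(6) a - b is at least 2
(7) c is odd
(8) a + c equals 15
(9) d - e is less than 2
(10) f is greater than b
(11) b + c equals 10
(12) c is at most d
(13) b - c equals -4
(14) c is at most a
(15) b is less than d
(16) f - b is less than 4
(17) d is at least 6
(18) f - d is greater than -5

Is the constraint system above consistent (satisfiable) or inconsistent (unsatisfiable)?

Satisfiable

Try a = 8, b = 3, c = 7, d = 8, e = 8, f = 4.
Check constraint 1: f + d = 12; constraint 6: a - b = 5; constraint 8: a + c = 15. The remaining constraints are straightforward to verify.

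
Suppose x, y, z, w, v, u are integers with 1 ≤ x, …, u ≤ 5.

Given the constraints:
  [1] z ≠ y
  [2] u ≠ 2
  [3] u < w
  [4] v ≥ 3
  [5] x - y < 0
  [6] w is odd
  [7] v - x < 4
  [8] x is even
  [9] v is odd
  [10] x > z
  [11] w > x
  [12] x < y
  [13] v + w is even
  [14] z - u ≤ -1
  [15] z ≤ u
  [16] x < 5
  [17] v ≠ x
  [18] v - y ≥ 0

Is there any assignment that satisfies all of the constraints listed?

Try x = 2, y = 5, z = 1, w = 5, v = 5, u = 3.
Check constraint 5: x - y = -3; constraint 7: v - x = 3. The remaining constraints are straightforward to verify.

Satisfiable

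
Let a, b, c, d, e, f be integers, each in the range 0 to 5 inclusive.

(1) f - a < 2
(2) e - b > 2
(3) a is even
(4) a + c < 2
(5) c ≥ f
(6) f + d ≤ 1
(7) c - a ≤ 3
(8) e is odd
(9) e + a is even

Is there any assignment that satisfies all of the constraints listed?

Constraint 8 makes e odd and constraint 3 makes a even, so e + a must be odd. Constraint 9 says e + a is even — contradiction.

Unsatisfiable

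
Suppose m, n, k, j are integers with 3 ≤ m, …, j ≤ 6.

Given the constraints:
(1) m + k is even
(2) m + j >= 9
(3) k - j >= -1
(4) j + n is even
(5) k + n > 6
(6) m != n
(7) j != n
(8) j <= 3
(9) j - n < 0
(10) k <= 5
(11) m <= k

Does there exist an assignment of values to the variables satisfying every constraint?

From constraints 10 and 11: m ≤ k ≤ 5. From constraint 8: j ≤ 3. Hence m + j ≤ 8. But constraint 2 requires m + j ≥ 9, and 9 > 8. Contradiction.

Unsatisfiable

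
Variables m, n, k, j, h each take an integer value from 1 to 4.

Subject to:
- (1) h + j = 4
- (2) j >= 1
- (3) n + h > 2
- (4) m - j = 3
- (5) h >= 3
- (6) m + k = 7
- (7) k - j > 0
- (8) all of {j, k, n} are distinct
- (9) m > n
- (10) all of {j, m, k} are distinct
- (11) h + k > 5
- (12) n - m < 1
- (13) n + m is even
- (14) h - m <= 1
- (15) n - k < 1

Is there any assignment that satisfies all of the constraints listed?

Satisfiable

Try m = 4, n = 2, k = 3, j = 1, h = 3.
Check constraint 1: h + j = 4; constraint 3: n + h = 5; constraint 4: m - j = 3. The remaining constraints are straightforward to verify.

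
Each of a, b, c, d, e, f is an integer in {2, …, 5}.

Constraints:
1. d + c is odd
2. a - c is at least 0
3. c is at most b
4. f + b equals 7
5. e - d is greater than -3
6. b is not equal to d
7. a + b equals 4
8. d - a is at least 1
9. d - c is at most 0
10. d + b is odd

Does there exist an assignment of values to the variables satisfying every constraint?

Constraints 2, 8, and 9 give d − a ≥ 1, a − c ≥ 0, c − d ≥ 0.
Adding all 3 inequalities: the left sides telescope to 0, and the right sides sum to 1 + 0 + 0 = 1. So 0 ≥ 1, which is false.

Unsatisfiable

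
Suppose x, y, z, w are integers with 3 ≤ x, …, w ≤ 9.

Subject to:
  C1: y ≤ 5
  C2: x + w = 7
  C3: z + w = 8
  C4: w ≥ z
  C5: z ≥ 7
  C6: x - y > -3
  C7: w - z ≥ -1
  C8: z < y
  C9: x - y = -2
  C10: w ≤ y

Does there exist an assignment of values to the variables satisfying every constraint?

From constraints 4 and 5: w ≥ z and z ≥ 7, so w ≥ 7. From constraints 1 and 10: w ≤ y and y ≤ 5, so w ≤ 5. But 5 < 7, so no value of w works.

Unsatisfiable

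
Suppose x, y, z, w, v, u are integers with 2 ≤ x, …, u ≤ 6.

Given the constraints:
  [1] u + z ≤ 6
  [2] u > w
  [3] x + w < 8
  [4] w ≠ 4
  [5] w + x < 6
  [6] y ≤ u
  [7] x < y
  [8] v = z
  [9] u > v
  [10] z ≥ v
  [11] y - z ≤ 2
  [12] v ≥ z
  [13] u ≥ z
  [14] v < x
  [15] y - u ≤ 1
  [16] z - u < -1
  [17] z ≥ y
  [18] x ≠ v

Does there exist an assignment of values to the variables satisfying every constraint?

Constraints 7, 12, 14, and 17 give x < y, y ≤ z, z ≤ v, v < x. Chaining: x < y ≤ z ≤ v < x, which forces x < x — impossible.

Unsatisfiable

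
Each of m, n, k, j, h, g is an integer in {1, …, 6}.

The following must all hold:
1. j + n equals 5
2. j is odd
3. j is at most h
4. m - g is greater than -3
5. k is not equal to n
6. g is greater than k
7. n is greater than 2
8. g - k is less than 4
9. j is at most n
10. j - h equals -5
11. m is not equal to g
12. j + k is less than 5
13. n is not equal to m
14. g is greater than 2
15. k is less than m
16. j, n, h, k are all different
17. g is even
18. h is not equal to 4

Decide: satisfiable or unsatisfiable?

The assignment m = 3, n = 4, k = 2, j = 1, h = 6, g = 4 works:
  constraint 1 holds since j + n = 5.
  constraint 4 holds since m - g = -1.
The rest check out directly.

Satisfiable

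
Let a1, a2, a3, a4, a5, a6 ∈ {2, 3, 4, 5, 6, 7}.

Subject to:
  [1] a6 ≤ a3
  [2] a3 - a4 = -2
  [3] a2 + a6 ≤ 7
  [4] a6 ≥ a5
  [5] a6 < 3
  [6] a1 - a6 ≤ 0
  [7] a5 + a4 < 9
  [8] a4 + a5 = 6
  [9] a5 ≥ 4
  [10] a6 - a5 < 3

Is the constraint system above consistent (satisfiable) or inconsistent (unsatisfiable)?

From constraints 4 and 9: a6 ≥ a5 and a5 ≥ 4, so a6 ≥ 4. From constraint 5: a6 ≤ 2. But 2 < 4, so no value of a6 works.

Unsatisfiable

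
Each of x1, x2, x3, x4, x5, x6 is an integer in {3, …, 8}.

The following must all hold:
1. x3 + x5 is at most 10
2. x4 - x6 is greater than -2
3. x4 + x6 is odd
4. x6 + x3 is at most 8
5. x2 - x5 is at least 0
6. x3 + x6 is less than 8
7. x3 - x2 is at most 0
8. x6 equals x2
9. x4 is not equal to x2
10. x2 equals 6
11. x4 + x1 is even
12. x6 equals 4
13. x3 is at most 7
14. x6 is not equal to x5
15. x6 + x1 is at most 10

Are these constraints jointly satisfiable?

Unsatisfiable

Constraint 12 fixes x6 = 4 and constraint 10 fixes x2 = 6, but constraint 8 requires x6 = x2. Since 4 ≠ 6, contradiction.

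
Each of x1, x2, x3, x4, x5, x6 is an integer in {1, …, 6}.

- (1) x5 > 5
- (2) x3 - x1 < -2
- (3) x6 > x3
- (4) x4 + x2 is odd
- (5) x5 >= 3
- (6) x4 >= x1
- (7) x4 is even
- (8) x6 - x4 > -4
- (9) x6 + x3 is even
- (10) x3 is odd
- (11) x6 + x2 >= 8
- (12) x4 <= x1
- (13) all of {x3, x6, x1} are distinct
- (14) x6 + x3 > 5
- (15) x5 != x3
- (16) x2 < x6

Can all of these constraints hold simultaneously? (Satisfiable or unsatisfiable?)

One satisfying assignment is x1 = 6, x2 = 3, x3 = 3, x4 = 6, x5 = 6, x6 = 5.
For the less obvious constraints — constraint 2: x3 - x1 = -3; constraint 8: x6 - x4 = -1 — and the others hold by inspection.

Satisfiable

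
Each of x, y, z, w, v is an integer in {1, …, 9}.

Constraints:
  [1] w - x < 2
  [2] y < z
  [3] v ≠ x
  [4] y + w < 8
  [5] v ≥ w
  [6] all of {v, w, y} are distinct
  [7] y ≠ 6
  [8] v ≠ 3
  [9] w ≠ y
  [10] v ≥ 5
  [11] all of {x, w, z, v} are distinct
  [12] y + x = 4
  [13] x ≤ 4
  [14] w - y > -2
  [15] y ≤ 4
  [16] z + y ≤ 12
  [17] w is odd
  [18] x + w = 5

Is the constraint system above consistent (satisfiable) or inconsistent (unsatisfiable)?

Satisfiable

Take x = 2, y = 2, z = 8, w = 3, v = 9. Then constraint 1: w - x = 1; constraint 4: y + w = 5; constraint 12: y + x = 4, and every other listed constraint is also met.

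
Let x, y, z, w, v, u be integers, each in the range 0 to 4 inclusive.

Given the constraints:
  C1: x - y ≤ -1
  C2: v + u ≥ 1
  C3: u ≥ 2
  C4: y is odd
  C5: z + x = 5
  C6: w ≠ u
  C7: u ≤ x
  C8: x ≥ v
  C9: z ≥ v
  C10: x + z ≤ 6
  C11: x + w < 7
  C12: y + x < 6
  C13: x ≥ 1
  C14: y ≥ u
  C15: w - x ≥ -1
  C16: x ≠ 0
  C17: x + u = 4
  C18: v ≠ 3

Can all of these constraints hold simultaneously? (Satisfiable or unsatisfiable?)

One satisfying assignment is x = 2, y = 3, z = 3, w = 3, v = 1, u = 2.
For the less obvious constraints — constraint 1: x - y = -1; constraint 2: v + u = 3; constraint 5: z + x = 5 — and the others hold by inspection.

Satisfiable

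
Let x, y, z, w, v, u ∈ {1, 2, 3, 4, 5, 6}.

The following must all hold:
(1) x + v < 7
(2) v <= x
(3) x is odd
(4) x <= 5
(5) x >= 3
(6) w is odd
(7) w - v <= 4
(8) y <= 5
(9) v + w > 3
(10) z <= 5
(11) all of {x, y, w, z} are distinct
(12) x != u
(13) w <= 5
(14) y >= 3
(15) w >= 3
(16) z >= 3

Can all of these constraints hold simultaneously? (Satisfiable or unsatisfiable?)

Unsatisfiable

Constraints 4, 5, 8, 10, 13, 14, 15, and 16 confine each of x, y, w, z to the 3 values {3, …, 5}.
Constraint 11 requires all 4 of them to be distinct, but only 3 values are available — impossible by the pigeonhole principle.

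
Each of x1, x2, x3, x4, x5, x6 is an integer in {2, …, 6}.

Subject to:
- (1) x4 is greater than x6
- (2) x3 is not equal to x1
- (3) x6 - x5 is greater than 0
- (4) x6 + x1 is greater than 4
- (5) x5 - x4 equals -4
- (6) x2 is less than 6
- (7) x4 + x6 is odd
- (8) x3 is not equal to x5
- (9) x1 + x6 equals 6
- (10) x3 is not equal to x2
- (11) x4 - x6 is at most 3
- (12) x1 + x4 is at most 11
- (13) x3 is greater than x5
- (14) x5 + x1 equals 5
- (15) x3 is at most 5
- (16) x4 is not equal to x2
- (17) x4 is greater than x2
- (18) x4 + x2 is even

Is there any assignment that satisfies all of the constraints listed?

Satisfiable

Try x1 = 3, x2 = 2, x3 = 5, x4 = 6, x5 = 2, x6 = 3.
Check constraint 3: x6 - x5 = 1; constraint 4: x6 + x1 = 6; constraint 5: x5 - x4 = -4. The remaining constraints are straightforward to verify.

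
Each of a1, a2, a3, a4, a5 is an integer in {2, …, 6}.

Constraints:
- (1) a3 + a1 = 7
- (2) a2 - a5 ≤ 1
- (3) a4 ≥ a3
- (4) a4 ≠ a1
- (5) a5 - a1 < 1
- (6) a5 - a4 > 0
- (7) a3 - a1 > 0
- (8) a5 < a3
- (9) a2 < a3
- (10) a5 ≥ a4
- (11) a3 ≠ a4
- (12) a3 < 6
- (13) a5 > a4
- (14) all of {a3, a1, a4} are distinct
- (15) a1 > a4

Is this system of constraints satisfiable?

Constraints 3, 7, and 15 give a4 < a1, a1 < a3, a3 ≤ a4. Chaining: a4 < a1 < a3 ≤ a4, which forces a4 < a4 — impossible.

Unsatisfiable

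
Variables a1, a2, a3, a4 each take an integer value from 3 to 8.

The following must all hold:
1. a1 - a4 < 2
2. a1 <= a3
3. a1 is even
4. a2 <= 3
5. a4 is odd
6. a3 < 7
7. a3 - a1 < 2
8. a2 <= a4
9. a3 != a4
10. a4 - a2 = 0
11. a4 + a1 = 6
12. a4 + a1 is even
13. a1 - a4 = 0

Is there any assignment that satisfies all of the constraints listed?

Constraint 5 makes a4 odd and constraint 3 makes a1 even, so a4 + a1 must be odd. Constraint 12 says a4 + a1 is even — contradiction.

Unsatisfiable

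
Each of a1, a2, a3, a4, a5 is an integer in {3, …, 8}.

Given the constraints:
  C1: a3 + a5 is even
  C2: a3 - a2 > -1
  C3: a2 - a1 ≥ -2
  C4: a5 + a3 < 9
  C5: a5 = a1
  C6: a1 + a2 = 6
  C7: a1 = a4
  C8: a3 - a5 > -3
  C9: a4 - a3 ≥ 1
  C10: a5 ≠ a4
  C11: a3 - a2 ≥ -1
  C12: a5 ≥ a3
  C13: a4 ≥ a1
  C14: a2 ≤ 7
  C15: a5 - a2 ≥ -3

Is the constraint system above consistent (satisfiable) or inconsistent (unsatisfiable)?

From constraints 5 and 7, a5 = a1 = a4, so a5 = a4. But constraint 10 says a5 ≠ a4. Contradiction.

Unsatisfiable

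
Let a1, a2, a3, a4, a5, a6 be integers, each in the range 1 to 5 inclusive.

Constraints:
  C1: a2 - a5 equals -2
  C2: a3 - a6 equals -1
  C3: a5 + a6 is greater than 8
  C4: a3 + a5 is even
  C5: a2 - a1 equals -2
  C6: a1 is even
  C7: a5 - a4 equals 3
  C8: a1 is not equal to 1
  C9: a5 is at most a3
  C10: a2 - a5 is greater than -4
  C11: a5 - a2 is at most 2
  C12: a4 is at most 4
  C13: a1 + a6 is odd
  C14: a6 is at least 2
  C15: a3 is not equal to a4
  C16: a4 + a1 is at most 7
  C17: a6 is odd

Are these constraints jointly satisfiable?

Satisfiable

Take a1 = 4, a2 = 2, a3 = 4, a4 = 1, a5 = 4, a6 = 5. Then constraint 1: a2 - a5 = -2; constraint 2: a3 - a6 = -1; constraint 3: a5 + a6 = 9, and every other listed constraint is also met.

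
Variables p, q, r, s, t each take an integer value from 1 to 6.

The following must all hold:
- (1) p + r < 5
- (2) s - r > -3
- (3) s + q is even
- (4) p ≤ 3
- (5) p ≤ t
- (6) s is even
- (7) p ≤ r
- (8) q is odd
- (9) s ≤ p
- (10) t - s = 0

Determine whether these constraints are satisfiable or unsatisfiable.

Unsatisfiable

Constraint 6 makes s even and constraint 8 makes q odd, so s + q must be odd. Constraint 3 says s + q is even — contradiction.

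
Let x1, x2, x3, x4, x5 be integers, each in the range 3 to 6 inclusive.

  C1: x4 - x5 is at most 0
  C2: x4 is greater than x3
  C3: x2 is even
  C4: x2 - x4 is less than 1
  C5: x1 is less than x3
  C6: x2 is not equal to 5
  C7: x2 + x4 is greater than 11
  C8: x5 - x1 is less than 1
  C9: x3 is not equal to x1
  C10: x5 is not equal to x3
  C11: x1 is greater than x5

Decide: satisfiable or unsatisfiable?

Constraints 1, 2, 5, and 11 give x1 < x3, x3 < x4, x4 ≤ x5, x5 < x1. Chaining: x1 < x3 < x4 ≤ x5 < x1, which forces x1 < x1 — impossible.

Unsatisfiable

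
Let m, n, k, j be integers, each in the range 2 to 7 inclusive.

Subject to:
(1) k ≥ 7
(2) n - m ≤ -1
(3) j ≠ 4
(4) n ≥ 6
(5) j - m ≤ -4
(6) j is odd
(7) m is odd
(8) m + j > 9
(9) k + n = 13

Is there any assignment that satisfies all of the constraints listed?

One satisfying assignment is m = 7, n = 6, k = 7, j = 3.
For the less obvious constraints — constraint 2: n - m = -1; constraint 5: j - m = -4 — and the others hold by inspection.

Satisfiable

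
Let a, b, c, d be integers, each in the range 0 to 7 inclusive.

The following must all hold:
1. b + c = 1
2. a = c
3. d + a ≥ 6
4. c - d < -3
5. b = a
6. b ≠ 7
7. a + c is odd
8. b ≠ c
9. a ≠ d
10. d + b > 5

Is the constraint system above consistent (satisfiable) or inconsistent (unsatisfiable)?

Unsatisfiable

From constraints 2 and 5, b = a = c, so b = c. But constraint 8 says b ≠ c. Contradiction.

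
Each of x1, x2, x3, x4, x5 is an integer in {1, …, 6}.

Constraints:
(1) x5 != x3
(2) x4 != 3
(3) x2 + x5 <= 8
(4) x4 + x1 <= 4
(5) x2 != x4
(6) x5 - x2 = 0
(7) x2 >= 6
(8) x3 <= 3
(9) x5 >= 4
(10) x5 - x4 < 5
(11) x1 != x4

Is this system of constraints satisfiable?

From constraint 7: x2 ≥ 6. From constraint 9: x5 ≥ 4. Hence x2 + x5 ≥ 10. But constraint 3 requires x2 + x5 ≤ 8, and 8 < 10. Contradiction.

Unsatisfiable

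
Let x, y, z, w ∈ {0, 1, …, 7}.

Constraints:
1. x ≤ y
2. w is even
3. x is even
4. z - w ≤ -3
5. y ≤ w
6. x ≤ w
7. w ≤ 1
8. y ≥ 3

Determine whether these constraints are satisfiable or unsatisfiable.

From constraint 8: y ≥ 3. From constraints 5 and 7: y ≤ w and w ≤ 1, so y ≤ 1. But 1 < 3, so no value of y works.

Unsatisfiable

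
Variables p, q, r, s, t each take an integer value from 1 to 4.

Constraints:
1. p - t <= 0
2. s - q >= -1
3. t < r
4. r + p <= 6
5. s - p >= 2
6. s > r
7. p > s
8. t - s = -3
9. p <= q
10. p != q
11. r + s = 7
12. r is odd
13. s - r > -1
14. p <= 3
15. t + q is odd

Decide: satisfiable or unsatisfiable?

Unsatisfiable

Constraints 1, 3, 6, and 7 give r < s, s < p, p ≤ t, t < r. Chaining: r < s < p ≤ t < r, which forces r < r — impossible.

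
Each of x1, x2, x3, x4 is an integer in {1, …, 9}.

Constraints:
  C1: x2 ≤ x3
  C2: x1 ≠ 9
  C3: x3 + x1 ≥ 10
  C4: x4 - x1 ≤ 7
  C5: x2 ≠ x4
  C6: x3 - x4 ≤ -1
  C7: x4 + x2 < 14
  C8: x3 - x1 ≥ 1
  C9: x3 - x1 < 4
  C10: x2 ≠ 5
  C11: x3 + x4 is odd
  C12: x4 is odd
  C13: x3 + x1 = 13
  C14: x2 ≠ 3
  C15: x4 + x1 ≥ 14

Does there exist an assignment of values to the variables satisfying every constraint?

One satisfying assignment is x1 = 5, x2 = 2, x3 = 8, x4 = 9.
For the less obvious constraints — constraint 3: x3 + x1 = 13; constraint 4: x4 - x1 = 4 — and the others hold by inspection.

Satisfiable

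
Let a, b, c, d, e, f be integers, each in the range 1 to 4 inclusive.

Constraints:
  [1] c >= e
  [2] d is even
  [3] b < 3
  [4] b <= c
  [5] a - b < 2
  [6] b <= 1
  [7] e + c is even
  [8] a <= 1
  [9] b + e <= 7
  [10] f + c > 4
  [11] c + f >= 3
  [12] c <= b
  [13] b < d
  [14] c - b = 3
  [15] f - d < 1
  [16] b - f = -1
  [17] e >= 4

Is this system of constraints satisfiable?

Unsatisfiable

From constraints 1 and 17: c ≥ e and e ≥ 4, so c ≥ 4. From constraints 6 and 12: c ≤ b and b ≤ 1, so c ≤ 1. But 1 < 4, so no value of c works.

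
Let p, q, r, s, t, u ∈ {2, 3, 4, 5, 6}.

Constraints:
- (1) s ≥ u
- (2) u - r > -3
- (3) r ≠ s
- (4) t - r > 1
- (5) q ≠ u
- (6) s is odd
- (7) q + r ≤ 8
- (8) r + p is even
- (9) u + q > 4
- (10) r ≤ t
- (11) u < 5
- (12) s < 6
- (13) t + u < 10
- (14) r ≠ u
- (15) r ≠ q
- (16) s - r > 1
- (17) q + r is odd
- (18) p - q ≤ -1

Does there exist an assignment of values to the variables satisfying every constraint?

Take p = 3, q = 4, r = 3, s = 5, t = 5, u = 2. Then constraint 2: u - r = -1; constraint 4: t - r = 2, and every other listed constraint is also met.

Satisfiable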